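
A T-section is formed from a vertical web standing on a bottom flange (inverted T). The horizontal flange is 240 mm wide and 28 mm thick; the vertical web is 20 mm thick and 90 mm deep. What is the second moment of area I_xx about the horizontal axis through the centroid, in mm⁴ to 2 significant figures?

Decompose the section into non-overlapping parts with the origin at the bottom-left of its bounding rectangle.
Flange: 240 × 28, A = 6 720 mm², y = 14 mm, Ī = 439 040 mm⁴.
Web: 20 × 90, A = 1 800 mm², y = 73 mm, Ī = 1 215 000 mm⁴.
Centroid: ȳ = ΣA·y / ΣA = 26.46 mm.
Transfer each piece to the horizontal axis through the centroid using Ī + A·d² with d = y − 26.46:
  flange: d = -12.46 mm → contributes +1 483 133 mm⁴
  web: d = 46.54 mm → contributes +5 112 947 mm⁴
Total I = 6 596 079 mm⁴.

I_xx ≈ 6.6 × 10⁶ mm⁴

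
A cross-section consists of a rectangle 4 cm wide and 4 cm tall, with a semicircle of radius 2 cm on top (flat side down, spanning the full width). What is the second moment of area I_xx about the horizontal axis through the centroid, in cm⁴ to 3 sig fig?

Break the section into simple shapes (no overlaps), measuring from the bottom-left corner of the bounding box.
Rectangular body: 4 × 4, A = 16 cm², y = 2 cm, Ī = 21.333 cm⁴.
Semicircular cap: semicircle r = 2, A = 6.2832 cm², y = 4.8488 cm, Ī = 1.7561 cm⁴.
Centroid: ȳ = ΣA·y / ΣA = 2.8033 cm.
Transfer each piece to the horizontal axis through the centroid using Ī + A·d² with d = y − 2.8033:
  rectangular body: d = -0.80328 cm → contributes +31.658 cm⁴
  semicircular cap: d = 2.0455 cm → contributes +28.047 cm⁴
Total I = 59.704 cm⁴.

I_xx ≈ 59.7 cm⁴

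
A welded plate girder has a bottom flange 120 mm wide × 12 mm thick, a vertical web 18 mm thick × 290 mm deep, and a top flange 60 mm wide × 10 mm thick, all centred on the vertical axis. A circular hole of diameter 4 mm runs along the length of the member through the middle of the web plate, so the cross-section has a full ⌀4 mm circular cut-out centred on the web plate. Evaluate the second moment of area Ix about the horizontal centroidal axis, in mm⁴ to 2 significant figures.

Ix ≈ 8.1 × 10⁷ mm⁴

Split into non-overlapping primitives; take the origin at the lower-left of the bounding box.
Bottom plate: 120 × 12, A = 1 440 mm², y = 6 mm, Ī = 17 280 mm⁴.
Web plate: 18 × 290, A = 5 220 mm², y = 157 mm, Ī = 36 583 500 mm⁴.
Top plate: 60 × 10, A = 600 mm², y = 307 mm, Ī = 5 000 mm⁴.
Hole (subtracted): ⌀4, A = 12.57 mm², y = 157 mm, Ī = 12.57 mm⁴.
Centroid: ȳ = ΣA·y / ΣA = 139.4 mm.
Transfer each piece to the horizontal centroidal axis using Ī + A·d² with d = y − 139.4:
  bottom plate: d = -133.4 mm → contributes +25 648 974 mm⁴
  web plate: d = 17.58 mm → contributes +38 197 537 mm⁴
  top plate: d = 167.6 mm → contributes +16 855 670 mm⁴
  hole: d = 17.58 mm → contributes −3 898 mm⁴
Total I = 80 698 283 mm⁴.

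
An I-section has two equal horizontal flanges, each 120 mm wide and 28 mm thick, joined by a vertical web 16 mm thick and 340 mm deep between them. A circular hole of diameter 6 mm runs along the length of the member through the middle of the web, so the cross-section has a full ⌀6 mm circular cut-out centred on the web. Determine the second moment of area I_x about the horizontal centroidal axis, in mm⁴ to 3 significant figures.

I_x ≈ 2.80 × 10⁸ mm⁴

Decompose the section into non-overlapping parts with the origin at the bottom-left of its bounding rectangle.
Bottom flange: 120 × 28, A = 3 360 mm², y = 14 mm, Ī = 219 520 mm⁴.
Web: 16 × 340, A = 5 440 mm², y = 198 mm, Ī = 52 405 333 mm⁴.
Top flange: 120 × 28, A = 3 360 mm², y = 382 mm, Ī = 219 520 mm⁴.
Hole (subtracted): ⌀6, A = 28.274 mm², y = 198 mm, Ī = 63.617 mm⁴.
By symmetry the centroid is at mid-height, ȳ = 198 mm.
Transfer each piece to the horizontal centroidal axis using Ī + A·d² with d = y − 198:
  bottom flange: d = -184 mm → contributes +113 975 680 mm⁴
  web: d = 0 mm → contributes +52 405 333 mm⁴
  top flange: d = 184 mm → contributes +113 975 680 mm⁴
  hole: d = 0 mm → contributes −63.617 mm⁴
Total I = 280 356 630 mm⁴.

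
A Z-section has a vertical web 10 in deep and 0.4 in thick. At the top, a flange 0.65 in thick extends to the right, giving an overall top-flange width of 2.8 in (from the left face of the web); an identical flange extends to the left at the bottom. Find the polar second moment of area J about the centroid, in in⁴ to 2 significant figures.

Split into non-overlapping primitives; take the origin at the lower-left of the bounding box.
Web: 0.4 × 10, A = 4 in², y = 5 in, Ī = 33.33 in⁴.
Top flange (beyond web): 2.4 × 0.65, A = 1.56 in², y = 9.675 in, Ī = 0.05493 in⁴.
Bottom flange (beyond web): 2.4 × 0.65, A = 1.56 in², y = 0.325 in, Ī = 0.05493 in⁴.
Centroid: ȳ = ΣA·y / ΣA = 5 in.
Transfer each piece to the centroidal x-axis using Ī + A·d² with d = y − 5:
  web: d = 0 in → contributes +33.33 in⁴
  top flange (beyond web): d = 4.675 in → contributes +34.15 in⁴
  bottom flange (beyond web): d = -4.675 in → contributes +34.15 in⁴
Total I = 101.6 in⁴.
For the y-axis: x̄ = 2.6 in.
Repeating about the centroidal y-axis gives I_y = 7.666 in⁴.
Polar second moment: J = I_x + I_y = 109.3 in⁴.

J ≈ 110 in⁴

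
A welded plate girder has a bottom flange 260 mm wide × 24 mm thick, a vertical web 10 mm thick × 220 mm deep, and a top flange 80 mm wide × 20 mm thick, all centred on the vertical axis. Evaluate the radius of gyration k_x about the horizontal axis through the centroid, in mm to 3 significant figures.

Decompose the section into non-overlapping parts with the origin at the bottom-left of its bounding rectangle.
Bottom plate: 260 × 24, A = 6 240 mm², y = 12 mm, Ī = 299 520 mm⁴.
Web plate: 10 × 220, A = 2 200 mm², y = 134 mm, Ī = 8 873 333 mm⁴.
Top plate: 80 × 20, A = 1 600 mm², y = 254 mm, Ī = 53 333 mm⁴.
Centroid: ȳ = ΣA·y / ΣA = 77.299 mm.
Transfer each piece to the horizontal axis through the centroid using Ī + A·d² with d = y − 77.299:
  bottom plate: d = -65.299 mm → contributes +26 906 468 mm⁴
  web plate: d = 56.701 mm → contributes +15 946 390 mm⁴
  top plate: d = 176.7 mm → contributes +50 010 633 mm⁴
Total I = 92 863 490 mm⁴.
Radius of gyration: k = √(I/A) = √(92 863 490 / 10 040) = 96.174 mm.

k_x ≈ 96.2 mm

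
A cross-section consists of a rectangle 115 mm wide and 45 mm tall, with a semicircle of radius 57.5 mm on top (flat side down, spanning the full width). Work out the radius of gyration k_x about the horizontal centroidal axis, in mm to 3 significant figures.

Split into non-overlapping primitives; take the origin at the lower-left of the bounding box.
Rectangular body: 115 × 45, A = 5 175 mm², y = 22.5 mm, Ī = 873 281 mm⁴.
Semicircular cap: semicircle r = 57.5, A = 5193.4 mm², y = 69.404 mm, Ī = 1 199 785 mm⁴.
Centroid: ȳ = ΣA·y / ΣA = 45.994 mm.
Transfer each piece to the horizontal centroidal axis using Ī + A·d² with d = y − 45.994:
  rectangular body: d = -23.494 mm → contributes +3 729 618 mm⁴
  semicircular cap: d = 23.41 mm → contributes +4 045 978 mm⁴
Total I = 7 775 596 mm⁴.
Radius of gyration: k = √(I/A) = √(7 775 596 / 10 368) = 27.385 mm.

k_x ≈ 27.4 mm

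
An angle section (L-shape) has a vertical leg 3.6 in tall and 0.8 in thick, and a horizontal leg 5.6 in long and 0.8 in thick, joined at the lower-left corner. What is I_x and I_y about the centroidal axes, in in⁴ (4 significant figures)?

I_x ≈ 6.541 in⁴, I_y ≈ 20.43 in⁴

Treat the section as a set of non-overlapping primitives; coordinates are from the bounding-box lower-left.
Vertical leg: 0.8 × 3.6, A = 2.88 in², y = 1.8 in, Ī = 3.1104 in⁴.
Horizontal leg (remainder): 4.8 × 0.8, A = 3.84 in², y = 0.4 in, Ī = 0.2048 in⁴.
Centroid: ȳ = ΣA·y / ΣA = 1 in.
Transfer each piece to the centroidal x-axis using Ī + A·d² with d = y − 1:
  vertical leg: d = 0.8 in → contributes +4.9536 in⁴
  horizontal leg (remainder): d = -0.6 in → contributes +1.5872 in⁴
Total I = 6.5408 in⁴.
For the y-axis: x̄ = 2 in.
Repeating about the centroidal y-axis gives I_y = 20.4288 in⁴.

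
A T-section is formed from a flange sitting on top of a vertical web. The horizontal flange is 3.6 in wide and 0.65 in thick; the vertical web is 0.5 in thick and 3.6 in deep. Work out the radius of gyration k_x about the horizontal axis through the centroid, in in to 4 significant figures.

Treat the section as a set of non-overlapping primitives; coordinates are from the bounding-box lower-left.
Flange: 3.6 × 0.65, A = 2.34 in², y = 3.925 in, Ī = 0.0823875 in⁴.
Web: 0.5 × 3.6, A = 1.8 in², y = 1.8 in, Ī = 1.944 in⁴.
Centroid: ȳ = ΣA·y / ΣA = 3.00109 in.
Transfer each piece to the horizontal axis through the centroid using Ī + A·d² with d = y − 3.00109:
  flange: d = 0.923913 in → contributes +2.07985 in⁴
  web: d = -1.20109 in → contributes +4.5407 in⁴
Total I = 6.62055 in⁴.
Radius of gyration: k = √(I/A) = √(6.62055 / 4.14) = 1.26458 in.

k_x ≈ 1.265 in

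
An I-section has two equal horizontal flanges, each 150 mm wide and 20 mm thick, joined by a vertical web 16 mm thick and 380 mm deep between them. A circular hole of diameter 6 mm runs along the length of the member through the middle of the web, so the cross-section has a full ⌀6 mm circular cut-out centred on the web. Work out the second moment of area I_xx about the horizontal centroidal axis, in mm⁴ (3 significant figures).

I_xx ≈ 3.13 × 10⁸ mm⁴

Split into non-overlapping primitives; take the origin at the lower-left of the bounding box.
Bottom flange: 150 × 20, A = 3 000 mm², y = 10 mm, Ī = 100 000 mm⁴.
Web: 16 × 380, A = 6 080 mm², y = 210 mm, Ī = 73 162 667 mm⁴.
Top flange: 150 × 20, A = 3 000 mm², y = 410 mm, Ī = 100 000 mm⁴.
Hole (subtracted): ⌀6, A = 28.274 mm², y = 210 mm, Ī = 63.617 mm⁴.
By symmetry the centroid is at mid-height, ȳ = 210 mm.
Transfer each piece to the horizontal centroidal axis using Ī + A·d² with d = y − 210:
  bottom flange: d = -200 mm → contributes +120 100 000 mm⁴
  web: d = 0 mm → contributes +73 162 667 mm⁴
  top flange: d = 200 mm → contributes +120 100 000 mm⁴
  hole: d = 0 mm → contributes −63.617 mm⁴
Total I = 313 362 603 mm⁴.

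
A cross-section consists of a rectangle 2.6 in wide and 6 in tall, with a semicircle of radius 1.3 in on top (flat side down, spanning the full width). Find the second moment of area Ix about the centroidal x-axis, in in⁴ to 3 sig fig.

Ix ≈ 75.7 in⁴

Decompose the section into non-overlapping parts with the origin at the bottom-left of its bounding rectangle.
Rectangular body: 2.6 × 6, A = 15.6 in², y = 3 in, Ī = 46.8 in⁴.
Semicircular cap: semicircle r = 1.3, A = 2.6546 in², y = 6.5517 in, Ī = 0.31348 in⁴.
Centroid: ȳ = ΣA·y / ΣA = 3.5165 in.
Transfer each piece to the centroidal x-axis using Ī + A·d² with d = y − 3.5165:
  rectangular body: d = -0.5165 in → contributes +50.962 in⁴
  semicircular cap: d = 3.0352 in → contributes +24.77 in⁴
Total I = 75.731 in⁴.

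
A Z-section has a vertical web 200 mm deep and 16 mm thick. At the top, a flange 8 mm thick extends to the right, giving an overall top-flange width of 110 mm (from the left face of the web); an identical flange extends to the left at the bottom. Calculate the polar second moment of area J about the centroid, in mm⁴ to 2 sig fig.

Split into non-overlapping primitives; take the origin at the lower-left of the bounding box.
Web: 16 × 200, A = 3 200 mm², y = 100 mm, Ī = 10 666 667 mm⁴.
Top flange (beyond web): 94 × 8, A = 752 mm², y = 196 mm, Ī = 4 011 mm⁴.
Bottom flange (beyond web): 94 × 8, A = 752 mm², y = 4 mm, Ī = 4 011 mm⁴.
Centroid: ȳ = ΣA·y / ΣA = 100 mm.
Transfer each piece to the centroidal x-axis using Ī + A·d² with d = y − 100:
  web: d = 0 mm → contributes +10 666 667 mm⁴
  top flange (beyond web): d = 96 mm → contributes +6 934 443 mm⁴
  bottom flange (beyond web): d = -96 mm → contributes +6 934 443 mm⁴
Total I = 24 535 552 mm⁴.
For the y-axis: x̄ = 102 mm.
Repeating about the centroidal y-axis gives I_y = 5 725 312 mm⁴.
Polar second moment: J = I_x + I_y = 30 260 864 mm⁴.

J ≈ 3.0 × 10⁷ mm⁴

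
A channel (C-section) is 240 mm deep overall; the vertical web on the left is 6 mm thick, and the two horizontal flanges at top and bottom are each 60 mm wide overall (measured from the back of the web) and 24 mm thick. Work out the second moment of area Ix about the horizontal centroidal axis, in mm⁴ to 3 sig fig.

Split into non-overlapping primitives; take the origin at the lower-left of the bounding box.
Web: 6 × 240, A = 1 440 mm², y = 120 mm, Ī = 6 912 000 mm⁴.
Top flange (beyond web): 54 × 24, A = 1 296 mm², y = 228 mm, Ī = 62 208 mm⁴.
Bottom flange (beyond web): 54 × 24, A = 1 296 mm², y = 12 mm, Ī = 62 208 mm⁴.
By symmetry the centroid is at mid-height, ȳ = 120 mm.
Transfer each piece to the horizontal centroidal axis using Ī + A·d² with d = y − 120:
  web: d = 0 mm → contributes +6 912 000 mm⁴
  top flange (beyond web): d = 108 mm → contributes +15 178 752 mm⁴
  bottom flange (beyond web): d = -108 mm → contributes +15 178 752 mm⁴
Total I = 37 269 504 mm⁴.

Ix ≈ 3.73 × 10⁷ mm⁴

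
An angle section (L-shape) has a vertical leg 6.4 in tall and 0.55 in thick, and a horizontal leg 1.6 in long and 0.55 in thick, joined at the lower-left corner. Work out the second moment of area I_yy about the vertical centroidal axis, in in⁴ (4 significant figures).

I_yy ≈ 0.4593 in⁴

Treat the section as a set of non-overlapping primitives; coordinates are from the bounding-box lower-left.
Vertical leg: 0.55 × 6.4, A = 3.52 in², x = 0.275 in, Ī = 0.0887333 in⁴.
Horizontal leg (remainder): 1.05 × 0.55, A = 0.5775 in², x = 1.075 in, Ī = 0.0530578 in⁴.
Centroid: x̄ = ΣA·x / ΣA = 0.387752 in.
Transfer each piece to the vertical centroidal axis using Ī + A·d² with d = x − 0.387752:
  vertical leg: d = -0.112752 in → contributes +0.133483 in⁴
  horizontal leg (remainder): d = 0.687248 in → contributes +0.325817 in⁴
Total I = 0.4593 in⁴.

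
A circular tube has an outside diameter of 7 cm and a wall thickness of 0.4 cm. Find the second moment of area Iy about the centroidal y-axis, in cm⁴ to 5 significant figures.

Break the section into simple shapes (no overlaps), measuring from the bottom-left corner of the bounding box.
Outer circle: ⌀7, A = 38.48451 cm², x = 3.5 cm, Ī = 117.8588 cm⁴.
Bore (subtracted): ⌀6.2, A = 30.19071 cm², x = 3.5 cm, Ī = 72.53317 cm⁴.
By symmetry the centroid is at mid-width, x̄ = 3.5 cm.
All pieces are centred on the centroidal y-axis, so I = ΣĪ (holes subtracted) = 45.32564 cm⁴.

Iy ≈ 45.326 cm⁴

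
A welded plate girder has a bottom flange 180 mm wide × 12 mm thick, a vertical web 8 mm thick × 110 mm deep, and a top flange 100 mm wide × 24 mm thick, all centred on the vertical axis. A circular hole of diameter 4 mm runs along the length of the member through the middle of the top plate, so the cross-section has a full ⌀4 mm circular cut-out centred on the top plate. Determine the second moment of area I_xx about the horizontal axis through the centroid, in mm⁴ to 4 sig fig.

Split into non-overlapping primitives; take the origin at the lower-left of the bounding box.
Bottom plate: 180 × 12, A = 2 160 mm², y = 6 mm, Ī = 25 920 mm⁴.
Web plate: 8 × 110, A = 880 mm², y = 67 mm, Ī = 887 333 mm⁴.
Top plate: 100 × 24, A = 2 400 mm², y = 134 mm, Ī = 115 200 mm⁴.
Hole (subtracted): ⌀4, A = 12.5664 mm², y = 134 mm, Ī = 12.5664 mm⁴.
Centroid: ȳ = ΣA·y / ΣA = 72.1955 mm.
Transfer each piece to the horizontal axis through the centroid using Ī + A·d² with d = y − 72.1955:
  bottom plate: d = -66.1955 mm → contributes +9 490 694 mm⁴
  web plate: d = -5.19547 mm → contributes +911 087 mm⁴
  top plate: d = 61.8045 mm → contributes +9 282 721 mm⁴
  hole: d = 61.8045 mm → contributes −48013.6 mm⁴
Total I = 19 636 488 mm⁴.

I_xx ≈ 1.964 × 10⁷ mm⁴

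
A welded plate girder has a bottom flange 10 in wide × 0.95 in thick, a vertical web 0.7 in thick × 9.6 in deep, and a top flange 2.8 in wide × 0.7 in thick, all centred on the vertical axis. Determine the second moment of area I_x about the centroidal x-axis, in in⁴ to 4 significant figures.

Treat the section as a set of non-overlapping primitives; coordinates are from the bounding-box lower-left.
Bottom plate: 10 × 0.95, A = 9.5 in², y = 0.475 in, Ī = 0.714479 in⁴.
Web plate: 0.7 × 9.6, A = 6.72 in², y = 5.75 in, Ī = 51.6096 in⁴.
Top plate: 2.8 × 0.7, A = 1.96 in², y = 10.9 in, Ī = 0.0800333 in⁴.
Centroid: ȳ = ΣA·y / ΣA = 3.54876 in.
Transfer each piece to the centroidal x-axis using Ī + A·d² with d = y − 3.54876:
  bottom plate: d = -3.07376 in → contributes +90.4706 in⁴
  web plate: d = 2.20124 in → contributes +84.171 in⁴
  top plate: d = 7.35124 in → contributes +106 in⁴
Total I = 280.641 in⁴.

I_x ≈ 280.6 in⁴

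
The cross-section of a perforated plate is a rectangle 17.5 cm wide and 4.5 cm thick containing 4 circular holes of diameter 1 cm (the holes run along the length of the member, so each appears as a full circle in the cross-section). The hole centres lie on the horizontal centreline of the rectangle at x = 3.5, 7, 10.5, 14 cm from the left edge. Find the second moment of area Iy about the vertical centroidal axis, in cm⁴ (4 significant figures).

Break the section into simple shapes (no overlaps), measuring from the bottom-left corner of the bounding box.
Plate: 17.5 × 4.5, A = 78.75 cm², x = 8.75 cm, Ī = 2009.77 cm⁴.
Hole 1 (subtracted): ⌀1, A = 0.785398 cm², x = 3.5 cm, Ī = 0.0490874 cm⁴.
Hole 2 (subtracted): ⌀1, A = 0.785398 cm², x = 7 cm, Ī = 0.0490874 cm⁴.
Hole 3 (subtracted): ⌀1, A = 0.785398 cm², x = 10.5 cm, Ī = 0.0490874 cm⁴.
Hole 4 (subtracted): ⌀1, A = 0.785398 cm², x = 14 cm, Ī = 0.0490874 cm⁴.
By symmetry the centroid is at mid-width, x̄ = 8.75 cm.
Transfer each piece to the vertical centroidal axis using Ī + A·d² with d = x − 8.75:
  plate: d = 0 cm → contributes +2009.77 cm⁴
  hole 1: d = -5.25 cm → contributes −21.6966 cm⁴
  hole 2: d = -1.75 cm → contributes −2.45437 cm⁴
  hole 3: d = 1.75 cm → contributes −2.45437 cm⁴
  hole 4: d = 5.25 cm → contributes −21.6966 cm⁴
Total I = 1961.46 cm⁴.

Iy ≈ 1961 cm⁴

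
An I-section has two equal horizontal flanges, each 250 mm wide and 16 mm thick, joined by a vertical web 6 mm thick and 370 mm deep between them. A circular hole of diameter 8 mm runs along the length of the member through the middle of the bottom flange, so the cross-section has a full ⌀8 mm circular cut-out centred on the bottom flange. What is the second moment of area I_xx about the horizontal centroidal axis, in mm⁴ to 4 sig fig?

I_xx ≈ 3.216 × 10⁸ mm⁴

Split into non-overlapping primitives; take the origin at the lower-left of the bounding box.
Bottom flange: 250 × 16, A = 4 000 mm², y = 8 mm, Ī = 85333.3 mm⁴.
Web: 6 × 370, A = 2 220 mm², y = 201 mm, Ī = 25 326 500 mm⁴.
Top flange: 250 × 16, A = 4 000 mm², y = 394 mm, Ī = 85333.3 mm⁴.
Hole (subtracted): ⌀8, A = 50.2655 mm², y = 8 mm, Ī = 201.062 mm⁴.
Centroid: ȳ = ΣA·y / ΣA = 201.954 mm.
Transfer each piece to the horizontal centroidal axis using Ī + A·d² with d = y − 201.954:
  bottom flange: d = -193.954 mm → contributes +150 557 845 mm⁴
  web: d = -0.953932 mm → contributes +25 328 520 mm⁴
  top flange: d = 192.046 mm → contributes +147 612 102 mm⁴
  hole: d = -193.954 mm → contributes −1 891 094 mm⁴
Total I = 321 607 372 mm⁴.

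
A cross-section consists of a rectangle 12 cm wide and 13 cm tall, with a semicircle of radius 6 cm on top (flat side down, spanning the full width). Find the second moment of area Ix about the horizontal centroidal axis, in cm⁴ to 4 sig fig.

Split into non-overlapping primitives; take the origin at the lower-left of the bounding box.
Rectangular body: 12 × 13, A = 156 cm², y = 6.5 cm, Ī = 2 197 cm⁴.
Semicircular cap: semicircle r = 6, A = 56.5487 cm², y = 15.5465 cm, Ī = 142.245 cm⁴.
Centroid: ȳ = ΣA·y / ΣA = 8.90682 cm.
Transfer each piece to the horizontal centroidal axis using Ī + A·d² with d = y − 8.90682:
  rectangular body: d = -2.40682 cm → contributes +3100.67 cm⁴
  semicircular cap: d = 6.63966 cm → contributes +2635.2 cm⁴
Total I = 5735.87 cm⁴.

Ix ≈ 5736 cm⁴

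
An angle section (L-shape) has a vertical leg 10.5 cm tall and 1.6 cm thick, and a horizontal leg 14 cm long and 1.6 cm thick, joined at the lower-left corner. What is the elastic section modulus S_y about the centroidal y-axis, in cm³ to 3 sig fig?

S_y ≈ 74.8 cm³

Break the section into simple shapes (no overlaps), measuring from the bottom-left corner of the bounding box.
Vertical leg: 1.6 × 10.5, A = 16.8 cm², x = 0.8 cm, Ī = 3.584 cm⁴.
Horizontal leg (remainder): 12.4 × 1.6, A = 19.84 cm², x = 7.8 cm, Ī = 254.22 cm⁴.
Centroid: x̄ = ΣA·x / ΣA = 4.5904 cm.
Transfer each piece to the centroidal y-axis using Ī + A·d² with d = x − 4.5904:
  vertical leg: d = -3.7904 cm → contributes +244.95 cm⁴
  horizontal leg (remainder): d = 3.2096 cm → contributes +458.6 cm⁴
Total I = 703.55 cm⁴.
Extreme fibre distance c = 9.4096 cm; S = I/c = 74.769 cm³.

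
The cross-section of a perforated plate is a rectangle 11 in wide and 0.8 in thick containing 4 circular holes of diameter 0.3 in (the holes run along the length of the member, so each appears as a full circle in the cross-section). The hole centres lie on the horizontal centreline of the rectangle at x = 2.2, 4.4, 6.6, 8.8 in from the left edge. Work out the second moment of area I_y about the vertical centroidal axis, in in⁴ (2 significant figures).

I_y ≈ 87 in⁴

Break the section into simple shapes (no overlaps), measuring from the bottom-left corner of the bounding box.
Plate: 11 × 0.8, A = 8.8 in², x = 5.5 in, Ī = 88.73 in⁴.
Hole 1 (subtracted): ⌀0.3, A = 0.07069 in², x = 2.2 in, Ī = 0.0003976 in⁴.
Hole 2 (subtracted): ⌀0.3, A = 0.07069 in², x = 4.4 in, Ī = 0.0003976 in⁴.
Hole 3 (subtracted): ⌀0.3, A = 0.07069 in², x = 6.6 in, Ī = 0.0003976 in⁴.
Hole 4 (subtracted): ⌀0.3, A = 0.07069 in², x = 8.8 in, Ī = 0.0003976 in⁴.
By symmetry the centroid is at mid-width, x̄ = 5.5 in.
Transfer each piece to the vertical centroidal axis using Ī + A·d² with d = x − 5.5:
  plate: d = 0 in → contributes +88.73 in⁴
  hole 1: d = -3.3 in → contributes −0.7702 in⁴
  hole 2: d = -1.1 in → contributes −0.08593 in⁴
  hole 3: d = 1.1 in → contributes −0.08593 in⁴
  hole 4: d = 3.3 in → contributes −0.7702 in⁴
Total I = 87.02 in⁴.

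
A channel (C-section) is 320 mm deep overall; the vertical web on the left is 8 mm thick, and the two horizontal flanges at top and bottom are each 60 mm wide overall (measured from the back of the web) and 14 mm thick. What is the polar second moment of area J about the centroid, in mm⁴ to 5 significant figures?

J ≈ 5.7130 × 10⁷ mm⁴

Decompose the section into non-overlapping parts with the origin at the bottom-left of its bounding rectangle.
Web: 8 × 320, A = 2 560 mm², y = 160 mm, Ī = 21 845 333 mm⁴.
Top flange (beyond web): 52 × 14, A = 728 mm², y = 313 mm, Ī = 11890.67 mm⁴.
Bottom flange (beyond web): 52 × 14, A = 728 mm², y = 7 mm, Ī = 11890.67 mm⁴.
By symmetry the centroid is at mid-height, ȳ = 160 mm.
Transfer each piece to the centroidal x-axis using Ī + A·d² with d = y − 160:
  web: d = 0 mm → contributes +21 845 333 mm⁴
  top flange (beyond web): d = 153 mm → contributes +17 053 643 mm⁴
  bottom flange (beyond web): d = -153 mm → contributes +17 053 643 mm⁴
Total I = 55 952 619 mm⁴.
For the y-axis: x̄ = 14.87649 mm.
Repeating about the centroidal y-axis gives I_y = 1 177 053 mm⁴.
Polar second moment: J = I_x + I_y = 57 129 672 mm⁴.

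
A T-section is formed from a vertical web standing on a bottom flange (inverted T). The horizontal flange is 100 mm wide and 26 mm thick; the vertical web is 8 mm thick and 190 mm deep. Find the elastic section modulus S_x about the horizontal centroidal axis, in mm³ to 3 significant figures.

Break the section into simple shapes (no overlaps), measuring from the bottom-left corner of the bounding box.
Flange: 100 × 26, A = 2 600 mm², y = 13 mm, Ī = 146 467 mm⁴.
Web: 8 × 190, A = 1 520 mm², y = 121 mm, Ī = 4 572 667 mm⁴.
Centroid: ȳ = ΣA·y / ΣA = 52.845 mm.
Transfer each piece to the horizontal centroidal axis using Ī + A·d² with d = y − 52.845:
  flange: d = -39.845 mm → contributes +4 274 219 mm⁴
  web: d = 68.155 mm → contributes +11 633 295 mm⁴
Total I = 15 907 514 mm⁴.
Extreme fibre distance c = 163.16 mm; S = I/c = 97 499 mm³.

S_x ≈ 9.75 × 10⁴ mm³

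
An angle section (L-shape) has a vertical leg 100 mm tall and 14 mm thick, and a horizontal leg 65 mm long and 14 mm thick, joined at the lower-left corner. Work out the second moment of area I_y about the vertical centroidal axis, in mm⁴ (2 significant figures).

I_y ≈ 6.8 × 10⁵ mm⁴

Split into non-overlapping primitives; take the origin at the lower-left of the bounding box.
Vertical leg: 14 × 100, A = 1 400 mm², x = 7 mm, Ī = 22 867 mm⁴.
Horizontal leg (remainder): 51 × 14, A = 714 mm², x = 39.5 mm, Ī = 154 760 mm⁴.
Centroid: x̄ = ΣA·x / ΣA = 17.98 mm.
Transfer each piece to the vertical centroidal axis using Ī + A·d² with d = x − 17.98:
  vertical leg: d = -10.98 mm → contributes +191 554 mm⁴
  horizontal leg (remainder): d = 21.52 mm → contributes +485 518 mm⁴
Total I = 677 072 mm⁴.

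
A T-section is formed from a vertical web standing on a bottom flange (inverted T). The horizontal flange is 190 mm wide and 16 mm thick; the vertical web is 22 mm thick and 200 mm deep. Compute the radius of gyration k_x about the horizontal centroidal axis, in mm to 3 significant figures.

Decompose the section into non-overlapping parts with the origin at the bottom-left of its bounding rectangle.
Flange: 190 × 16, A = 3 040 mm², y = 8 mm, Ī = 64 853 mm⁴.
Web: 22 × 200, A = 4 400 mm², y = 116 mm, Ī = 14 666 667 mm⁴.
Centroid: ȳ = ΣA·y / ΣA = 71.871 mm.
Transfer each piece to the horizontal centroidal axis using Ī + A·d² with d = y − 71.871:
  flange: d = -63.871 mm → contributes +12 466 535 mm⁴
  web: d = 44.129 mm → contributes +23 235 101 mm⁴
Total I = 35 701 636 mm⁴.
Radius of gyration: k = √(I/A) = √(35 701 636 / 7 440) = 69.272 mm.

k_x ≈ 69.3 mm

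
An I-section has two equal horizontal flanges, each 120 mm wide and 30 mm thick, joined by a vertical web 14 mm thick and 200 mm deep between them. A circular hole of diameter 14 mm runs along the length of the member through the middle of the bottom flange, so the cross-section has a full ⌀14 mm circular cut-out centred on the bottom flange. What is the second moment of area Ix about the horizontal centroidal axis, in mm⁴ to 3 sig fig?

Treat the section as a set of non-overlapping primitives; coordinates are from the bounding-box lower-left.
Bottom flange: 120 × 30, A = 3 600 mm², y = 15 mm, Ī = 270 000 mm⁴.
Web: 14 × 200, A = 2 800 mm², y = 130 mm, Ī = 9 333 333 mm⁴.
Top flange: 120 × 30, A = 3 600 mm², y = 245 mm, Ī = 270 000 mm⁴.
Hole (subtracted): ⌀14, A = 153.94 mm², y = 15 mm, Ī = 1885.7 mm⁴.
Centroid: ȳ = ΣA·y / ΣA = 131.8 mm.
Transfer each piece to the horizontal centroidal axis using Ī + A·d² with d = y − 131.8:
  bottom flange: d = -116.8 mm → contributes +49 380 353 mm⁴
  web: d = -1.798 mm → contributes +9 342 385 mm⁴
  top flange: d = 113.2 mm → contributes +46 402 923 mm⁴
  hole: d = -116.8 mm → contributes −2 101 872 mm⁴
Total I = 103 023 788 mm⁴.

Ix ≈ 1.03 × 10⁸ mm⁴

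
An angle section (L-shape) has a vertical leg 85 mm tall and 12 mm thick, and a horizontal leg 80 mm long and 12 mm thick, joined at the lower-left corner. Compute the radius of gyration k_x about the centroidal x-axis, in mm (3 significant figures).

k_x ≈ 25.9 mm

Break the section into simple shapes (no overlaps), measuring from the bottom-left corner of the bounding box.
Vertical leg: 12 × 85, A = 1 020 mm², y = 42.5 mm, Ī = 614 125 mm⁴.
Horizontal leg (remainder): 68 × 12, A = 816 mm², y = 6 mm, Ī = 9 792 mm⁴.
Centroid: ȳ = ΣA·y / ΣA = 26.278 mm.
Transfer each piece to the centroidal x-axis using Ī + A·d² with d = y − 26.278:
  vertical leg: d = 16.222 mm → contributes +882 549 mm⁴
  horizontal leg (remainder): d = -20.278 mm → contributes +345 322 mm⁴
Total I = 1 227 870 mm⁴.
Radius of gyration: k = √(I/A) = √(1 227 870 / 1 836) = 25.861 mm.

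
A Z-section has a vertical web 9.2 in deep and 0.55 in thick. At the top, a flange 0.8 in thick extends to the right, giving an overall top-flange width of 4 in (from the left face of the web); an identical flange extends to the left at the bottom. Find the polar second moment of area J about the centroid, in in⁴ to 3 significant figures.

Treat the section as a set of non-overlapping primitives; coordinates are from the bounding-box lower-left.
Web: 0.55 × 9.2, A = 5.06 in², y = 4.6 in, Ī = 35.69 in⁴.
Top flange (beyond web): 3.45 × 0.8, A = 2.76 in², y = 8.8 in, Ī = 0.1472 in⁴.
Bottom flange (beyond web): 3.45 × 0.8, A = 2.76 in², y = 0.4 in, Ī = 0.1472 in⁴.
Centroid: ȳ = ΣA·y / ΣA = 4.6 in.
Transfer each piece to the centroidal x-axis using Ī + A·d² with d = y − 4.6:
  web: d = 0 in → contributes +35.69 in⁴
  top flange (beyond web): d = 4.2 in → contributes +48.834 in⁴
  bottom flange (beyond web): d = -4.2 in → contributes +48.834 in⁴
Total I = 133.36 in⁴.
For the y-axis: x̄ = 3.725 in.
Repeating about the centroidal y-axis gives I_y = 27.683 in⁴.
Polar second moment: J = I_x + I_y = 161.04 in⁴.

J ≈ 161 in⁴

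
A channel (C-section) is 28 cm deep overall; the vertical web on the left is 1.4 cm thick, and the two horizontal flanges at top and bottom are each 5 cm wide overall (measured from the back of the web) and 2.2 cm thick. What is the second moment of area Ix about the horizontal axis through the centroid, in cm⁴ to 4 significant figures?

Ix ≈ 5203 cm⁴

Decompose the section into non-overlapping parts with the origin at the bottom-left of its bounding rectangle.
Web: 1.4 × 28, A = 39.2 cm², y = 14 cm, Ī = 2561.07 cm⁴.
Top flange (beyond web): 3.6 × 2.2, A = 7.92 cm², y = 26.9 cm, Ī = 3.1944 cm⁴.
Bottom flange (beyond web): 3.6 × 2.2, A = 7.92 cm², y = 1.1 cm, Ī = 3.1944 cm⁴.
By symmetry the centroid is at mid-height, ȳ = 14 cm.
Transfer each piece to the horizontal axis through the centroid using Ī + A·d² with d = y − 14:
  web: d = 0 cm → contributes +2561.07 cm⁴
  top flange (beyond web): d = 12.9 cm → contributes +1321.16 cm⁴
  bottom flange (beyond web): d = -12.9 cm → contributes +1321.16 cm⁴
Total I = 5203.39 cm⁴.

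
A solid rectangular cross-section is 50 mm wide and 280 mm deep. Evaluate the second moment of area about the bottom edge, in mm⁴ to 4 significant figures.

The section: 50 × 280, A = 14 000 mm², y = 140 mm, Ī = 91 466 667 mm⁴.
Transfer it to a horizontal axis along the bottom face using Ī + A·d² with d = y − 0:
  the section: d = 140 mm → contributes +365 866 667 mm⁴
Total I = 365 866 667 mm⁴.

I_base ≈ 3.659 × 10⁸ mm⁴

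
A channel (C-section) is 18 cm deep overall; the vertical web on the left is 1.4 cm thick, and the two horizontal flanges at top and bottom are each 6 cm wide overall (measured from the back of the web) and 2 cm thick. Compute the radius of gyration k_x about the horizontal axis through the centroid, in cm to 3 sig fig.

Split into non-overlapping primitives; take the origin at the lower-left of the bounding box.
Web: 1.4 × 18, A = 25.2 cm², y = 9 cm, Ī = 680.4 cm⁴.
Top flange (beyond web): 4.6 × 2, A = 9.2 cm², y = 17 cm, Ī = 3.0667 cm⁴.
Bottom flange (beyond web): 4.6 × 2, A = 9.2 cm², y = 1 cm, Ī = 3.0667 cm⁴.
By symmetry the centroid is at mid-height, ȳ = 9 cm.
Transfer each piece to the horizontal axis through the centroid using Ī + A·d² with d = y − 9:
  web: d = 0 cm → contributes +680.4 cm⁴
  top flange (beyond web): d = 8 cm → contributes +591.87 cm⁴
  bottom flange (beyond web): d = -8 cm → contributes +591.87 cm⁴
Total I = 1864.1 cm⁴.
Radius of gyration: k = √(I/A) = √(1864.1 / 43.6) = 6.5388 cm.

k_x ≈ 6.54 cm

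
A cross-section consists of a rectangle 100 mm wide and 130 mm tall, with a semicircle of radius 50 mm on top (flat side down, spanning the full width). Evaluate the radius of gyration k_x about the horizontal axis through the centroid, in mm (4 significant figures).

Break the section into simple shapes (no overlaps), measuring from the bottom-left corner of the bounding box.
Rectangular body: 100 × 130, A = 13 000 mm², y = 65 mm, Ī = 18 308 333 mm⁴.
Semicircular cap: semicircle r = 50, A = 3926.99 mm², y = 151.221 mm, Ī = 685 981 mm⁴.
Centroid: ȳ = ΣA·y / ΣA = 85.0028 mm.
Transfer each piece to the horizontal axis through the centroid using Ī + A·d² with d = y − 85.0028:
  rectangular body: d = -20.0028 mm → contributes +23 509 806 mm⁴
  semicircular cap: d = 66.2178 mm → contributes +17 905 053 mm⁴
Total I = 41 414 859 mm⁴.
Radius of gyration: k = √(I/A) = √(41 414 859 / 16 927) = 49.4639 mm.

k_x ≈ 49.46 mm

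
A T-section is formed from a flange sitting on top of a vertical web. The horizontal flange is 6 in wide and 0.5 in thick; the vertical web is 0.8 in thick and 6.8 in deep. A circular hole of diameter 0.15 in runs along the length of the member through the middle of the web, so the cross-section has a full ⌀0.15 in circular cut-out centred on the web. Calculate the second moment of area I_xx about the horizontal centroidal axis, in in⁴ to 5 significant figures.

Decompose the section into non-overlapping parts with the origin at the bottom-left of its bounding rectangle.
Flange: 6 × 0.5, A = 3 in², y = 7.05 in, Ī = 0.0625 in⁴.
Web: 0.8 × 6.8, A = 5.44 in², y = 3.4 in, Ī = 20.96213 in⁴.
Hole (subtracted): ⌀0.15, A = 0.01767146 in², y = 3.4 in, Ī = 0.00002485049 in⁴.
Centroid: ȳ = ΣA·y / ΣA = 4.700116 in.
Transfer each piece to the horizontal centroidal axis using Ī + A·d² with d = y − 4.700116:
  flange: d = 2.349884 in → contributes +16.62837 in⁴
  web: d = -1.300116 in → contributes +30.15737 in⁴
  hole: d = -1.300116 in → contributes −0.02989492 in⁴
Total I = 46.75584 in⁴.

I_xx ≈ 46.756 in⁴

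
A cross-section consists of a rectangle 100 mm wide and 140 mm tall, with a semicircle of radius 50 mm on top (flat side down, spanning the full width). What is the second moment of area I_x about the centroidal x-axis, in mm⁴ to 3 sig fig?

Split into non-overlapping primitives; take the origin at the lower-left of the bounding box.
Rectangular body: 100 × 140, A = 14 000 mm², y = 70 mm, Ī = 22 866 667 mm⁴.
Semicircular cap: semicircle r = 50, A = 3 927 mm², y = 161.22 mm, Ī = 685 981 mm⁴.
Centroid: ȳ = ΣA·y / ΣA = 89.982 mm.
Transfer each piece to the centroidal x-axis using Ī + A·d² with d = y − 89.982:
  rectangular body: d = -19.982 mm → contributes +28 456 765 mm⁴
  semicircular cap: d = 71.238 mm → contributes +20 615 076 mm⁴
Total I = 49 071 841 mm⁴.

I_x ≈ 4.91 × 10⁷ mm⁴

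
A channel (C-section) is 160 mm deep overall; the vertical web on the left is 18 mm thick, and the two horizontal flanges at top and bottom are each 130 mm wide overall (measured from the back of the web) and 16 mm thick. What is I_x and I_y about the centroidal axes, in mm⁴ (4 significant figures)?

Break the section into simple shapes (no overlaps), measuring from the bottom-left corner of the bounding box.
Web: 18 × 160, A = 2 880 mm², y = 80 mm, Ī = 6 144 000 mm⁴.
Top flange (beyond web): 112 × 16, A = 1 792 mm², y = 152 mm, Ī = 38229.3 mm⁴.
Bottom flange (beyond web): 112 × 16, A = 1 792 mm², y = 8 mm, Ī = 38229.3 mm⁴.
By symmetry the centroid is at mid-height, ȳ = 80 mm.
Transfer each piece to the centroidal x-axis using Ī + A·d² with d = y − 80:
  web: d = 0 mm → contributes +6 144 000 mm⁴
  top flange (beyond web): d = 72 mm → contributes +9 327 957 mm⁴
  bottom flange (beyond web): d = -72 mm → contributes +9 327 957 mm⁴
Total I = 24 799 915 mm⁴.
For the y-axis: x̄ = 45.0396 mm.
Repeating about the centroidal y-axis gives I_y = 10 570 849 mm⁴.

I_x ≈ 2.480 × 10⁷ mm⁴, I_y ≈ 1.057 × 10⁷ mm⁴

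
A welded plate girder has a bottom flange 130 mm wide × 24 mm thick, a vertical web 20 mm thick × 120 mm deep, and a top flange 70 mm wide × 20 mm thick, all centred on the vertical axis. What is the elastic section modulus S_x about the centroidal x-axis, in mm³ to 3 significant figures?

S_x ≈ 2.42 × 10⁵ mm³

Decompose the section into non-overlapping parts with the origin at the bottom-left of its bounding rectangle.
Bottom plate: 130 × 24, A = 3 120 mm², y = 12 mm, Ī = 149 760 mm⁴.
Web plate: 20 × 120, A = 2 400 mm², y = 84 mm, Ī = 2 880 000 mm⁴.
Top plate: 70 × 20, A = 1 400 mm², y = 154 mm, Ī = 46 667 mm⁴.
Centroid: ȳ = ΣA·y / ΣA = 65.699 mm.
Transfer each piece to the centroidal x-axis using Ī + A·d² with d = y − 65.699:
  bottom plate: d = -53.699 mm → contributes +9 146 679 mm⁴
  web plate: d = 18.301 mm → contributes +3 683 787 mm⁴
  top plate: d = 88.301 mm → contributes +10 962 456 mm⁴
Total I = 23 792 921 mm⁴.
Extreme fibre distance c = 98.301 mm; S = I/c = 242 043 mm³.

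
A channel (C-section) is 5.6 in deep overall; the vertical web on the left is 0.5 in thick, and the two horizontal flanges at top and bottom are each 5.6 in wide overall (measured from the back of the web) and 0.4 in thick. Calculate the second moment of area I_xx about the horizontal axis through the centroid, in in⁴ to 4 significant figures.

Split into non-overlapping primitives; take the origin at the lower-left of the bounding box.
Web: 0.5 × 5.6, A = 2.8 in², y = 2.8 in, Ī = 7.31733 in⁴.
Top flange (beyond web): 5.1 × 0.4, A = 2.04 in², y = 5.4 in, Ī = 0.0272 in⁴.
Bottom flange (beyond web): 5.1 × 0.4, A = 2.04 in², y = 0.2 in, Ī = 0.0272 in⁴.
By symmetry the centroid is at mid-height, ȳ = 2.8 in.
Transfer each piece to the horizontal axis through the centroid using Ī + A·d² with d = y − 2.8:
  web: d = 0 in → contributes +7.31733 in⁴
  top flange (beyond web): d = 2.6 in → contributes +13.8176 in⁴
  bottom flange (beyond web): d = -2.6 in → contributes +13.8176 in⁴
Total I = 34.9525 in⁴.

I_xx ≈ 34.95 in⁴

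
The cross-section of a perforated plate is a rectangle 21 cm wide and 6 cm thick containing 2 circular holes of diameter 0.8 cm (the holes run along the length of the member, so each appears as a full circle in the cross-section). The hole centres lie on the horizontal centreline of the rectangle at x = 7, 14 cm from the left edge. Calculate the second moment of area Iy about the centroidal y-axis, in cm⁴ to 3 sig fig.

Iy ≈ 4620 cm⁴

Treat the section as a set of non-overlapping primitives; coordinates are from the bounding-box lower-left.
Plate: 21 × 6, A = 126 cm², x = 10.5 cm, Ī = 4630.5 cm⁴.
Hole 1 (subtracted): ⌀0.8, A = 0.50265 cm², x = 7 cm, Ī = 0.020106 cm⁴.
Hole 2 (subtracted): ⌀0.8, A = 0.50265 cm², x = 14 cm, Ī = 0.020106 cm⁴.
By symmetry the centroid is at mid-width, x̄ = 10.5 cm.
Transfer each piece to the centroidal y-axis using Ī + A·d² with d = x − 10.5:
  plate: d = 0 cm → contributes +4630.5 cm⁴
  hole 1: d = -3.5 cm → contributes −6.1776 cm⁴
  hole 2: d = 3.5 cm → contributes −6.1776 cm⁴
Total I = 4618.1 cm⁴.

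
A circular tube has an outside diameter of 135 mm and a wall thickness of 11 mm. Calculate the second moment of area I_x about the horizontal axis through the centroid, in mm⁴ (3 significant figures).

Break the section into simple shapes (no overlaps), measuring from the bottom-left corner of the bounding box.
Outer circle: ⌀135, A = 14 314 mm², y = 67.5 mm, Ī = 16 304 406 mm⁴.
Bore (subtracted): ⌀113, A = 10 029 mm², y = 67.5 mm, Ī = 8 003 569 mm⁴.
By symmetry the centroid is at mid-height, ȳ = 67.5 mm.
All pieces are centred on the horizontal axis through the centroid, so I = ΣĪ (holes subtracted) = 8 300 837 mm⁴.

I_x ≈ 8.30 × 10⁶ mm⁴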